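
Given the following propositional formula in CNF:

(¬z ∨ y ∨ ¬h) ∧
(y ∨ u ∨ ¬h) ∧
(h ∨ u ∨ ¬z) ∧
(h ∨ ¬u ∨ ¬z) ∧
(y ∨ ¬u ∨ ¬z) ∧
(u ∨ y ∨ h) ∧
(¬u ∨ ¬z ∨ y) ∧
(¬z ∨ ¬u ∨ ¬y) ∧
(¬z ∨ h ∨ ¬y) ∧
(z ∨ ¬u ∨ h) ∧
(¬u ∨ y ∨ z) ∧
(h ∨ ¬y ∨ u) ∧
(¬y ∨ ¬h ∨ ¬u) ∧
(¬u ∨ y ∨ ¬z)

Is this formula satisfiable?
Yes

Yes, the formula is satisfiable.

One satisfying assignment is: y=True, z=False, u=False, h=True

Verification: With this assignment, all 14 clauses evaluate to true.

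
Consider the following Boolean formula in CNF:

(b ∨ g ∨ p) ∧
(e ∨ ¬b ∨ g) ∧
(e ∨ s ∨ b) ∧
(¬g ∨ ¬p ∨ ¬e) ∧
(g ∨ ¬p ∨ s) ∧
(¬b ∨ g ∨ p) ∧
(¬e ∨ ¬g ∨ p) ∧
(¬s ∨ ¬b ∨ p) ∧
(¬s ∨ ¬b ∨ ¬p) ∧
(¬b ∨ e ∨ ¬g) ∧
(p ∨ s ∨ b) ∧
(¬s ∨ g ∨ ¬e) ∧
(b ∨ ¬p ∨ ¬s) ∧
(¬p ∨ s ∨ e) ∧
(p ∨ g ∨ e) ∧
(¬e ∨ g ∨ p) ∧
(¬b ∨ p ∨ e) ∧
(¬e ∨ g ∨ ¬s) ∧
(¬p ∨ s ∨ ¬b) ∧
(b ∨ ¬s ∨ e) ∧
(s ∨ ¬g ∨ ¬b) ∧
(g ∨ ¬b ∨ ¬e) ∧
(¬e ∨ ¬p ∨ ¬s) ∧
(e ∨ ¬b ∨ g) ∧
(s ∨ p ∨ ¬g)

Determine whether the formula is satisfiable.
No

No, the formula is not satisfiable.

No assignment of truth values to the variables can make all 25 clauses true simultaneously.

The formula is UNSAT (unsatisfiable).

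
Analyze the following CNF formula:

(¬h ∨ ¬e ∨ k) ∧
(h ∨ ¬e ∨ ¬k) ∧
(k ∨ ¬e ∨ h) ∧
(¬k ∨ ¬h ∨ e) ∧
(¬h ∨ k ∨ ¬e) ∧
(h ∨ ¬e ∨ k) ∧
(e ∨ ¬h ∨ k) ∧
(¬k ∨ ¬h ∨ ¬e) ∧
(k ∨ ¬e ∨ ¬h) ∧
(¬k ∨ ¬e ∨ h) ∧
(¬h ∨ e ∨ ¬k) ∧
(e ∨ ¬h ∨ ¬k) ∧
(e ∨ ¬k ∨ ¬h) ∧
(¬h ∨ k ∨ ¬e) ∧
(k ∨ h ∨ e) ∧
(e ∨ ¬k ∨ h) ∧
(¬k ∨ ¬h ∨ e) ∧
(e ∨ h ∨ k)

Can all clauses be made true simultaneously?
No

No, the formula is not satisfiable.

No assignment of truth values to the variables can make all 18 clauses true simultaneously.

The formula is UNSAT (unsatisfiable).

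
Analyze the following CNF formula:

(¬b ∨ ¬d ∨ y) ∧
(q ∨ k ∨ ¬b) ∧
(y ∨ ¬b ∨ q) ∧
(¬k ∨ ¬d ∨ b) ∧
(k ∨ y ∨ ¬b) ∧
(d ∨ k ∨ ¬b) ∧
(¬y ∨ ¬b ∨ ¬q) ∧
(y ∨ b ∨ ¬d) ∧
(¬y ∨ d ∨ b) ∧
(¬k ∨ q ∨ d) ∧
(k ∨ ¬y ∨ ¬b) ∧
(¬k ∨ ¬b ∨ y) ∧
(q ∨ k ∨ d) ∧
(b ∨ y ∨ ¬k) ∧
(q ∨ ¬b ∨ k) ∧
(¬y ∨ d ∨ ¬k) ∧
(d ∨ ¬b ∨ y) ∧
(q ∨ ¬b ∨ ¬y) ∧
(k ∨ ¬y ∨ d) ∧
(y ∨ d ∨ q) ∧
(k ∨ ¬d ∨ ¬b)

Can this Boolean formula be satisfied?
Yes

Yes, the formula is satisfiable.

One satisfying assignment is: k=False, d=False, b=False, q=True, y=False

Verification: With this assignment, all 21 clauses evaluate to true.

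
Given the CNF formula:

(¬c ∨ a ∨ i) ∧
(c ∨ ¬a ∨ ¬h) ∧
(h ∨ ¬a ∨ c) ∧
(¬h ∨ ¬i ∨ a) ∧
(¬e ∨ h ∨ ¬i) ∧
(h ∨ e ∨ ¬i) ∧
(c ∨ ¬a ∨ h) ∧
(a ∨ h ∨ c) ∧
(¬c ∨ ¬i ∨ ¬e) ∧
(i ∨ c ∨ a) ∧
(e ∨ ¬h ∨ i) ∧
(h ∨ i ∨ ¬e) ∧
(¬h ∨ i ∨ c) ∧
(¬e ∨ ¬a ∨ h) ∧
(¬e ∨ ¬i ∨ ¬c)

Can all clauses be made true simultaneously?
Yes

Yes, the formula is satisfiable.

One satisfying assignment is: a=True, i=False, e=False, c=True, h=False

Verification: With this assignment, all 15 clauses evaluate to true.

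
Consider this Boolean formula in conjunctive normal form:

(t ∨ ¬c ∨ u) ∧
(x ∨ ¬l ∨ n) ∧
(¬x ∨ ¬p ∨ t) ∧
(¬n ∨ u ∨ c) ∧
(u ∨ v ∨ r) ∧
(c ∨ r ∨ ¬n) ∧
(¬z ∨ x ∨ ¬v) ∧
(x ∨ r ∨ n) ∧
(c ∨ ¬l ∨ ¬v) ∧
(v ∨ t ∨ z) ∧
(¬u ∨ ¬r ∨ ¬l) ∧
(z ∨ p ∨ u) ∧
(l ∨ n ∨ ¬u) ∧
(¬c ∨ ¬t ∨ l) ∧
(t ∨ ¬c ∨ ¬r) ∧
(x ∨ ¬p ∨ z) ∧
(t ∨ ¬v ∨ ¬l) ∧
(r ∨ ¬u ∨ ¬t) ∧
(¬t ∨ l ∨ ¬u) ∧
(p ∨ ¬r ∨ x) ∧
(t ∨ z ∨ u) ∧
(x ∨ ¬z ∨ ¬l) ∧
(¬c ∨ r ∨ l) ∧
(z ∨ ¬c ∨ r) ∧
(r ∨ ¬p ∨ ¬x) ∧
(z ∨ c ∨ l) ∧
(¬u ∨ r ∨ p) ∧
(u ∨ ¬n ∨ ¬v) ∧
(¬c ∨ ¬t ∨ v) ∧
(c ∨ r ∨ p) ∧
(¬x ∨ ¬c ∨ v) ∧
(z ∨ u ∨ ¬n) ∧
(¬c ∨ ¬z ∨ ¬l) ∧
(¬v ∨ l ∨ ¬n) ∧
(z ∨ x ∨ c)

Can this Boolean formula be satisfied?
Yes

Yes, the formula is satisfiable.

One satisfying assignment is: r=True, l=True, v=False, u=False, x=True, p=True, c=False, t=True, n=False, z=False

Verification: With this assignment, all 35 clauses evaluate to true.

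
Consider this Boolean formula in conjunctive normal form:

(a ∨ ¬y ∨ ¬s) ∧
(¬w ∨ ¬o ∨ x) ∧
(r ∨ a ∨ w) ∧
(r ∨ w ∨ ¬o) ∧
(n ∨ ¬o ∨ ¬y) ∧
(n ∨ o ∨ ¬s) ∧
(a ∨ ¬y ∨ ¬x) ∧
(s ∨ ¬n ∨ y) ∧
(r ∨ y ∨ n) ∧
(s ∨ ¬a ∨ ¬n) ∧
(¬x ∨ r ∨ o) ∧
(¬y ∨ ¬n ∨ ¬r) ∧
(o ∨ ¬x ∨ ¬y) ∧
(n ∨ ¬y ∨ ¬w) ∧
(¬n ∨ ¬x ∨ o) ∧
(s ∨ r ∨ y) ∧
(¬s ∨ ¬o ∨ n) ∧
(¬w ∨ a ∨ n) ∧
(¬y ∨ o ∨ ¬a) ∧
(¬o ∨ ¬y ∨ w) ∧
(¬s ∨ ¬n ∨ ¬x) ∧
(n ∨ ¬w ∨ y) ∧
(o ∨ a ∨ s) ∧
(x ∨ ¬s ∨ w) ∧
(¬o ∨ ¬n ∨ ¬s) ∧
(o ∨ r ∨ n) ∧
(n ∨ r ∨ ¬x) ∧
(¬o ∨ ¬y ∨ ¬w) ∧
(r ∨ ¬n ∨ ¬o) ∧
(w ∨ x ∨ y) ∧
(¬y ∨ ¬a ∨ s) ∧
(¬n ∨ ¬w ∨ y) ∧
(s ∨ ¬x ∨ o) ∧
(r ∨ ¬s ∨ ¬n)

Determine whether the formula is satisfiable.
Yes

Yes, the formula is satisfiable.

One satisfying assignment is: n=False, x=True, o=True, s=False, y=False, w=False, a=False, r=True

Verification: With this assignment, all 34 clauses evaluate to true.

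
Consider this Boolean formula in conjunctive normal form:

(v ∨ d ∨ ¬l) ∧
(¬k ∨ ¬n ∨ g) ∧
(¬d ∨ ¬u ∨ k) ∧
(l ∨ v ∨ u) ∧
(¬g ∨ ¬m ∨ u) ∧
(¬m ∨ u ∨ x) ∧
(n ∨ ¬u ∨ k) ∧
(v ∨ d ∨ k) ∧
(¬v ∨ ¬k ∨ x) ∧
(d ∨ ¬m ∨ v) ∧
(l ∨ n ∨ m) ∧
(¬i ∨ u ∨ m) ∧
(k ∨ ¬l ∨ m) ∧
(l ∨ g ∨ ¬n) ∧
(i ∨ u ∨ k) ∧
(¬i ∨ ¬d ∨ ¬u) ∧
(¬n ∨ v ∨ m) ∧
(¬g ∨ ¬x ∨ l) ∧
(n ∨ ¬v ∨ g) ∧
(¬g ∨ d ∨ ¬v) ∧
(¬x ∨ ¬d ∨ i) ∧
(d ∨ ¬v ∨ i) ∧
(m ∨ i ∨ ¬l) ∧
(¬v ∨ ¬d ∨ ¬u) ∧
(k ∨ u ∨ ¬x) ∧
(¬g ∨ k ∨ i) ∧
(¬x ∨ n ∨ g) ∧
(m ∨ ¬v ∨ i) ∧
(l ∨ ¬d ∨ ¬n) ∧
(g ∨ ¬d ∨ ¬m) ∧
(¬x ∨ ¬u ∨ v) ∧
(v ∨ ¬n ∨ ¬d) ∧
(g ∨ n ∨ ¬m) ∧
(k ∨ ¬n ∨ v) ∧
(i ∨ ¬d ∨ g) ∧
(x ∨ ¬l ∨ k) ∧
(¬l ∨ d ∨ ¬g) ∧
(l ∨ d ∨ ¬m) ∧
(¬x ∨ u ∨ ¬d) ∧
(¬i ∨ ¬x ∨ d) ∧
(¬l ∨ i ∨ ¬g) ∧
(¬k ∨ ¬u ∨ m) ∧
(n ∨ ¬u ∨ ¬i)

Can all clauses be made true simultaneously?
Yes

Yes, the formula is satisfiable.

One satisfying assignment is: d=True, k=True, i=False, u=True, n=False, x=False, v=False, m=True, l=False, g=True

Verification: With this assignment, all 43 clauses evaluate to true.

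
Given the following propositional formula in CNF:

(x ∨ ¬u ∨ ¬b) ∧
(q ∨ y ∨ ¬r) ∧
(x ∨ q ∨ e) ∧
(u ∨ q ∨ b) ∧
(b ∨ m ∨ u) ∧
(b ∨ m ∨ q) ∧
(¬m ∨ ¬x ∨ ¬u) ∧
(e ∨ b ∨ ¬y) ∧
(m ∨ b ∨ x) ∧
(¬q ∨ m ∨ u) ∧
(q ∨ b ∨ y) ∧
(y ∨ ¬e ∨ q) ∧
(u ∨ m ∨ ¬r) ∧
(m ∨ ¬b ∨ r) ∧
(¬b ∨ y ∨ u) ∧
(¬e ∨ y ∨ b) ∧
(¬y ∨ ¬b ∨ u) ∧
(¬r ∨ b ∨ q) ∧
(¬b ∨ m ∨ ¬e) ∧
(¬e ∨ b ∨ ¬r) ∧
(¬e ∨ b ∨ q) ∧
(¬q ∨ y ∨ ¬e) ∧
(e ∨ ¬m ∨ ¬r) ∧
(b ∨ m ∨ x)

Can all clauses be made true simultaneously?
Yes

Yes, the formula is satisfiable.

One satisfying assignment is: b=False, r=False, y=False, e=False, x=True, m=False, q=True, u=True

Verification: With this assignment, all 24 clauses evaluate to true.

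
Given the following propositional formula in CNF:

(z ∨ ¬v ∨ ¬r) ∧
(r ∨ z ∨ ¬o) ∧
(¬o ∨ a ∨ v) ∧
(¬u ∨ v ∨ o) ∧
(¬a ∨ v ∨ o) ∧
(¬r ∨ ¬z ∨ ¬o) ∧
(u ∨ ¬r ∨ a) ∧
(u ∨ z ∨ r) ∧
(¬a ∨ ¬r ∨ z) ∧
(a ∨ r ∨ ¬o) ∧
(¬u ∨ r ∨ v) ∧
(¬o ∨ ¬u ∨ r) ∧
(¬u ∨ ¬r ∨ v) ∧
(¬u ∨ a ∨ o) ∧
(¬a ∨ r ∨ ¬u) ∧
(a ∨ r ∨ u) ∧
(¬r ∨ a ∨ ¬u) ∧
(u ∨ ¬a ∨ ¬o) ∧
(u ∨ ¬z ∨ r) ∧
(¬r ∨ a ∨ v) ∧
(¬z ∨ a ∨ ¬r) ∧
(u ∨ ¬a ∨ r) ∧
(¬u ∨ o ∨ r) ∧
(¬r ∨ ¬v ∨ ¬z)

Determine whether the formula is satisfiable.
No

No, the formula is not satisfiable.

No assignment of truth values to the variables can make all 24 clauses true simultaneously.

The formula is UNSAT (unsatisfiable).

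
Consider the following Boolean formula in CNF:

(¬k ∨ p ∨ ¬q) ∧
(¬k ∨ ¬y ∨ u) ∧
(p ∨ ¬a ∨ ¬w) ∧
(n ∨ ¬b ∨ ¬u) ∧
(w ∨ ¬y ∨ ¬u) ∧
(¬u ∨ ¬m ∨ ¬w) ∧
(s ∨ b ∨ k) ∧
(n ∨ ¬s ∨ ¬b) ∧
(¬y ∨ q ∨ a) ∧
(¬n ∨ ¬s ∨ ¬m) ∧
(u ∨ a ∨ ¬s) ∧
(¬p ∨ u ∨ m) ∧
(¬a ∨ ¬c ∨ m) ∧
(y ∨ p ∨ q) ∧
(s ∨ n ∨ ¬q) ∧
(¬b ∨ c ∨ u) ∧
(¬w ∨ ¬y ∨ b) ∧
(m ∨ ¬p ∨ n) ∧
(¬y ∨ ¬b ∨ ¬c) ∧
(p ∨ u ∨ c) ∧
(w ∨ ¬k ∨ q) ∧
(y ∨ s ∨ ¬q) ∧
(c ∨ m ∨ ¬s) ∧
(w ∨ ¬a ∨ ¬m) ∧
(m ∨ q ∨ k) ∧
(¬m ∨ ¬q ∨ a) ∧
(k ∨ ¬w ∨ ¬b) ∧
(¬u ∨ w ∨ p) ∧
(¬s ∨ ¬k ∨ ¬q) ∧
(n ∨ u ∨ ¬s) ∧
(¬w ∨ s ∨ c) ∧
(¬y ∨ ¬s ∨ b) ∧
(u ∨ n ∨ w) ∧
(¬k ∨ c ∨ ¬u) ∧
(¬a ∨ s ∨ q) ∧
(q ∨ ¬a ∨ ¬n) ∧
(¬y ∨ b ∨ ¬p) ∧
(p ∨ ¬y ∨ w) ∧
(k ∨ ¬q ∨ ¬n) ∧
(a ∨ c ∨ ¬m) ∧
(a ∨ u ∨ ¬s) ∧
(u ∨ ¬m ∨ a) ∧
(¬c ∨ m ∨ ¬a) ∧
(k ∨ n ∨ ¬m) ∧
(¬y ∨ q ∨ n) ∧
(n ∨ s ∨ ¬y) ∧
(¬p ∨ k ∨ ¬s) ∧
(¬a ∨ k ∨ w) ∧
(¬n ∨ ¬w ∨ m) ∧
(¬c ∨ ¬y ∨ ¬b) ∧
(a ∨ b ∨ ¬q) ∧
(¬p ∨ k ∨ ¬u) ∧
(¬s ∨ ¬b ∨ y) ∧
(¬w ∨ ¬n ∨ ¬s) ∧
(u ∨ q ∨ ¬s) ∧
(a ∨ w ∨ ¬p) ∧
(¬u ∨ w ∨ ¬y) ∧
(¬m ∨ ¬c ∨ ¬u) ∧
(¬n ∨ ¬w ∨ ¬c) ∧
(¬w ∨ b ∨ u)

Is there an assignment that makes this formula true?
No

No, the formula is not satisfiable.

No assignment of truth values to the variables can make all 60 clauses true simultaneously.

The formula is UNSAT (unsatisfiable).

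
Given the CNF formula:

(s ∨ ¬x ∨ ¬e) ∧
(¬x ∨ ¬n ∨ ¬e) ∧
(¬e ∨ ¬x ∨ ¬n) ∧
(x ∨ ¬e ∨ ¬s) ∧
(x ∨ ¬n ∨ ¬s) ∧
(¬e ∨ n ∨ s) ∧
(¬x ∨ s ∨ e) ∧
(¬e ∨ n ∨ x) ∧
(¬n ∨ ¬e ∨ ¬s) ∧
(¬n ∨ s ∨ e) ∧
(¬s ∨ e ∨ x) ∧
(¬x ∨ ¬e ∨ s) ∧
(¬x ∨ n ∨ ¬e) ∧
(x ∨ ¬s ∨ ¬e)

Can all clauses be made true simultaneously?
Yes

Yes, the formula is satisfiable.

One satisfying assignment is: x=False, n=False, s=False, e=False

Verification: With this assignment, all 14 clauses evaluate to true.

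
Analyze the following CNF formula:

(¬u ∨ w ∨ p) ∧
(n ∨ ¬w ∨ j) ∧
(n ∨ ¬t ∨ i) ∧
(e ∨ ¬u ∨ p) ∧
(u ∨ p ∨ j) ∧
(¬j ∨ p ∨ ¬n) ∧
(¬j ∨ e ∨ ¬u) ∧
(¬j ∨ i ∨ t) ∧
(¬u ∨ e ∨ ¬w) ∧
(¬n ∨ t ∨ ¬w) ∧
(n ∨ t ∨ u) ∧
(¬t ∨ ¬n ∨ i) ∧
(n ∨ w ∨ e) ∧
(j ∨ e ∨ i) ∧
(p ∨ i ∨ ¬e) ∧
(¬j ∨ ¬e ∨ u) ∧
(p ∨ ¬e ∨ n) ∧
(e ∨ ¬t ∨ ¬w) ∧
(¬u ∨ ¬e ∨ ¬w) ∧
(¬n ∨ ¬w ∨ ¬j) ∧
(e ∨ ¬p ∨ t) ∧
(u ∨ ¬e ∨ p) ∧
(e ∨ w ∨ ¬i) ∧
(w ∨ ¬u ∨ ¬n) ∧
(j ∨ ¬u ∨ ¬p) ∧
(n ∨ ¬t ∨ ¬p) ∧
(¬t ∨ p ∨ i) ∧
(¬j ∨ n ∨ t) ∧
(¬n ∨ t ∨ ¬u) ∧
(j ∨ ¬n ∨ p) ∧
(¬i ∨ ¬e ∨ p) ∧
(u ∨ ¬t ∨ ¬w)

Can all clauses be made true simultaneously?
Yes

Yes, the formula is satisfiable.

One satisfying assignment is: e=True, n=True, j=False, t=False, w=False, u=False, i=False, p=True

Verification: With this assignment, all 32 clauses evaluate to true.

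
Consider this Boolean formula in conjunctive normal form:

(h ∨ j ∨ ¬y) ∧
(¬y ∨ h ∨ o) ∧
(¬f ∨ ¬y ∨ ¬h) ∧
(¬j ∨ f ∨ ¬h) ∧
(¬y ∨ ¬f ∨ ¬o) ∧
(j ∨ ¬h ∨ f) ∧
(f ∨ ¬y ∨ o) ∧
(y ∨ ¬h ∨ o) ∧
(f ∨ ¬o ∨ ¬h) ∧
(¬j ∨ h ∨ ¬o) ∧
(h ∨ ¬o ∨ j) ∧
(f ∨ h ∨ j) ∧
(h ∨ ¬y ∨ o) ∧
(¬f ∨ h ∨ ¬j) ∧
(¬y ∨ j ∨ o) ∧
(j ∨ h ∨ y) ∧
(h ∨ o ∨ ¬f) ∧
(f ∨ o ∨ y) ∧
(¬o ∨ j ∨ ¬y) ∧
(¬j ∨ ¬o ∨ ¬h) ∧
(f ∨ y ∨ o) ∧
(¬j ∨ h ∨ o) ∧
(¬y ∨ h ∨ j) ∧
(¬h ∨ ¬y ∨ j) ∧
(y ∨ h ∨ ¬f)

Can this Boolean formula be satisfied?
Yes

Yes, the formula is satisfiable.

One satisfying assignment is: j=False, y=False, o=True, h=True, f=True

Verification: With this assignment, all 25 clauses evaluate to true.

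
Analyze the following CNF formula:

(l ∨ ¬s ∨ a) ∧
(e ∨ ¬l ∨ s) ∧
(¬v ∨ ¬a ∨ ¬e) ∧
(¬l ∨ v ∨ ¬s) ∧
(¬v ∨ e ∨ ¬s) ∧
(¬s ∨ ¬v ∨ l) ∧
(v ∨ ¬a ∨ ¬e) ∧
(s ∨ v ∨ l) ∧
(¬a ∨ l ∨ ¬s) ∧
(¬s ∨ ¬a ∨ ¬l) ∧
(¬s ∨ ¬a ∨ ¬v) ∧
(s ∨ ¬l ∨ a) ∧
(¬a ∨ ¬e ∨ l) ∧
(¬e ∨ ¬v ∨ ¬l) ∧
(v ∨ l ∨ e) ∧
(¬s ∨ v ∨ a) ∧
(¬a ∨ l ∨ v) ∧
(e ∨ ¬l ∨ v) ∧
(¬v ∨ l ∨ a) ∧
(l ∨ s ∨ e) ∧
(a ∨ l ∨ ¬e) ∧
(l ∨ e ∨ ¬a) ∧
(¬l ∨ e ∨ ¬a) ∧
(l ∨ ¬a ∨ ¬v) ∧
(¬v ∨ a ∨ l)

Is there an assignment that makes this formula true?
No

No, the formula is not satisfiable.

No assignment of truth values to the variables can make all 25 clauses true simultaneously.

The formula is UNSAT (unsatisfiable).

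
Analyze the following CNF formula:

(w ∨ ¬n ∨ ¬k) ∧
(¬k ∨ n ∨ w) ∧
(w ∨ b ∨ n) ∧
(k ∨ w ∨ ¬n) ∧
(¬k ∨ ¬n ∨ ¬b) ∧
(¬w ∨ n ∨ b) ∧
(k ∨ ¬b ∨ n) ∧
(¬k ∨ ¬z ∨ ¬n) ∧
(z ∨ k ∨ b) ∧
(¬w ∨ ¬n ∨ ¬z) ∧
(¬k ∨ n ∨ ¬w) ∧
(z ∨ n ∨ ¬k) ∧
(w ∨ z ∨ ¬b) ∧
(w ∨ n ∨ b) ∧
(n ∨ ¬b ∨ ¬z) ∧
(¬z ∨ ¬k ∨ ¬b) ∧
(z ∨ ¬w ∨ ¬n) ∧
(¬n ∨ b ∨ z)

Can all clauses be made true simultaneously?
No

No, the formula is not satisfiable.

No assignment of truth values to the variables can make all 18 clauses true simultaneously.

The formula is UNSAT (unsatisfiable).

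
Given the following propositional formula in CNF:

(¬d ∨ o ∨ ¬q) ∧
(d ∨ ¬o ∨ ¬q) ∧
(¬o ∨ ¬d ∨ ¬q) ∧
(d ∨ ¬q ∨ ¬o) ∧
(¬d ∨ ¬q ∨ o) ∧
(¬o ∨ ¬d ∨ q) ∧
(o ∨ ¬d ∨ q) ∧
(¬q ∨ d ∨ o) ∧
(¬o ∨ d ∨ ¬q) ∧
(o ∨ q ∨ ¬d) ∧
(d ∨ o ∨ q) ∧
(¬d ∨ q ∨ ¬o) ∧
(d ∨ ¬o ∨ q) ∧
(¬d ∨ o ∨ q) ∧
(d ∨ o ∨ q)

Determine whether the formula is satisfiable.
No

No, the formula is not satisfiable.

No assignment of truth values to the variables can make all 15 clauses true simultaneously.

The formula is UNSAT (unsatisfiable).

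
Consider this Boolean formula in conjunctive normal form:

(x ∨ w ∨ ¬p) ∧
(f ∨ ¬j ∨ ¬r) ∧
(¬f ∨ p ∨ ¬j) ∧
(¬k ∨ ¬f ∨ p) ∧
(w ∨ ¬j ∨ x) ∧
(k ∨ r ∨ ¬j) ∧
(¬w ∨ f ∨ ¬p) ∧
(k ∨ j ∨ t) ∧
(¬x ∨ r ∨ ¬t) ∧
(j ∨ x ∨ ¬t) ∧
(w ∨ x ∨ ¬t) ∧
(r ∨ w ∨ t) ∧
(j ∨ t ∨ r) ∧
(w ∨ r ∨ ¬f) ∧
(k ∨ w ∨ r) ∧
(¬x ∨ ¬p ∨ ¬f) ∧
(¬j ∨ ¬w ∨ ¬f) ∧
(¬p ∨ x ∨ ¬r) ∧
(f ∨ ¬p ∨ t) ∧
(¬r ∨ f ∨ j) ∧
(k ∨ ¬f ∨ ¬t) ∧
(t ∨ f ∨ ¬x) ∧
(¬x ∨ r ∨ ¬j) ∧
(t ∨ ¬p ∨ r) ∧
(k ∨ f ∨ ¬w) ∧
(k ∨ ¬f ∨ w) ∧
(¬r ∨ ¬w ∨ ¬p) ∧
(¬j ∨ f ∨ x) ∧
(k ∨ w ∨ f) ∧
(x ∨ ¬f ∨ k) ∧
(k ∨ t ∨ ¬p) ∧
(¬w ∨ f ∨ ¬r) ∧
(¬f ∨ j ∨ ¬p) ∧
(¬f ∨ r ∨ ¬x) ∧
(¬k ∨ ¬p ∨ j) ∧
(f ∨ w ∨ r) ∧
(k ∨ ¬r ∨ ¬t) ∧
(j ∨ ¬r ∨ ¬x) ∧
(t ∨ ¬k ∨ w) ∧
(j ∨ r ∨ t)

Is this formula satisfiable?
No

No, the formula is not satisfiable.

No assignment of truth values to the variables can make all 40 clauses true simultaneously.

The formula is UNSAT (unsatisfiable).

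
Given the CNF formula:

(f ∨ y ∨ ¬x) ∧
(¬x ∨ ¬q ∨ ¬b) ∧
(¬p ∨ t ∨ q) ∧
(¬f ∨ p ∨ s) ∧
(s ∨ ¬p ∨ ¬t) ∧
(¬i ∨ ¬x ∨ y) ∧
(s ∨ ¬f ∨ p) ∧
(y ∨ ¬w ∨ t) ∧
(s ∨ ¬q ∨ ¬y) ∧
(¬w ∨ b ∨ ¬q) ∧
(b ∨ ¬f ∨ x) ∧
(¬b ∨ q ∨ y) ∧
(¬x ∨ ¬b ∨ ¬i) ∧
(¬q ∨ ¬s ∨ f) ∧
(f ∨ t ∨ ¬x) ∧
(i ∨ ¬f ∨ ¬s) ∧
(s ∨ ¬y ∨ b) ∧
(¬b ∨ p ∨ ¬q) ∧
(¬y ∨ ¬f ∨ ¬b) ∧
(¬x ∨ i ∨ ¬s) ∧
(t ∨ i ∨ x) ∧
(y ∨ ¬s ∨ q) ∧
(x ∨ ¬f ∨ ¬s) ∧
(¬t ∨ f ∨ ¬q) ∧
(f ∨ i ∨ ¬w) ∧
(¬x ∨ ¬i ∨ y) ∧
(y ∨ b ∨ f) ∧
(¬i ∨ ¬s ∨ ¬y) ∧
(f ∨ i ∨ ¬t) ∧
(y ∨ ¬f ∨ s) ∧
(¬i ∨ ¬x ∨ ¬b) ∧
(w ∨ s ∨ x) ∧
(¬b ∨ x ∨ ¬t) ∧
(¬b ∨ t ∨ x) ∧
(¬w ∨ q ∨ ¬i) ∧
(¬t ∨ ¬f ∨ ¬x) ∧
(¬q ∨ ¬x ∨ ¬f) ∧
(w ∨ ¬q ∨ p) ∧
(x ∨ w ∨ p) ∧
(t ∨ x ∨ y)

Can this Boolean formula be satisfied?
No

No, the formula is not satisfiable.

No assignment of truth values to the variables can make all 40 clauses true simultaneously.

The formula is UNSAT (unsatisfiable).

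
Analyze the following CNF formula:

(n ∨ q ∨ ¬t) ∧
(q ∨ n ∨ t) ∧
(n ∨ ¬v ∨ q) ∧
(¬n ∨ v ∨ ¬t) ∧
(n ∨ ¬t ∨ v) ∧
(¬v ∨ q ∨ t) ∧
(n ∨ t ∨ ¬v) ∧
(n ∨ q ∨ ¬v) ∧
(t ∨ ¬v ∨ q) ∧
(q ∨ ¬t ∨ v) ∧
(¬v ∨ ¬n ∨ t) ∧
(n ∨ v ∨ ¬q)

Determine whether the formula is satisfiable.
Yes

Yes, the formula is satisfiable.

One satisfying assignment is: n=True, q=False, v=False, t=False

Verification: With this assignment, all 12 clauses evaluate to true.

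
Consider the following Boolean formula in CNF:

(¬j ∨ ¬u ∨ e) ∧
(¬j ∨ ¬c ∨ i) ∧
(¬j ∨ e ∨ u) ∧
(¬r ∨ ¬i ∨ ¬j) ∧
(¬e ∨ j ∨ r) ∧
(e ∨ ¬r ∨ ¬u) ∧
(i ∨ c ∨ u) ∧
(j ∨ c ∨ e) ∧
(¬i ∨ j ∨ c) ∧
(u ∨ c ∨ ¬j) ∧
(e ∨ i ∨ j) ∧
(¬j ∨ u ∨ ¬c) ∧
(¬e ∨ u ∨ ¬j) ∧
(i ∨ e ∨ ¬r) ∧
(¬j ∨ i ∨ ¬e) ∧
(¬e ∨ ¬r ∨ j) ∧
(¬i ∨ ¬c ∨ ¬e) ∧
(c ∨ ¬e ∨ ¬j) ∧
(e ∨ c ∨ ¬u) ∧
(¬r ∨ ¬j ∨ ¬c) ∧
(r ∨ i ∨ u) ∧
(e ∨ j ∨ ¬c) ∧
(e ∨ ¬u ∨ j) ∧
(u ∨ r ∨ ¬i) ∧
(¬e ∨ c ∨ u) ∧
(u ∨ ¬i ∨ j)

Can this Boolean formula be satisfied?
No

No, the formula is not satisfiable.

No assignment of truth values to the variables can make all 26 clauses true simultaneously.

The formula is UNSAT (unsatisfiable).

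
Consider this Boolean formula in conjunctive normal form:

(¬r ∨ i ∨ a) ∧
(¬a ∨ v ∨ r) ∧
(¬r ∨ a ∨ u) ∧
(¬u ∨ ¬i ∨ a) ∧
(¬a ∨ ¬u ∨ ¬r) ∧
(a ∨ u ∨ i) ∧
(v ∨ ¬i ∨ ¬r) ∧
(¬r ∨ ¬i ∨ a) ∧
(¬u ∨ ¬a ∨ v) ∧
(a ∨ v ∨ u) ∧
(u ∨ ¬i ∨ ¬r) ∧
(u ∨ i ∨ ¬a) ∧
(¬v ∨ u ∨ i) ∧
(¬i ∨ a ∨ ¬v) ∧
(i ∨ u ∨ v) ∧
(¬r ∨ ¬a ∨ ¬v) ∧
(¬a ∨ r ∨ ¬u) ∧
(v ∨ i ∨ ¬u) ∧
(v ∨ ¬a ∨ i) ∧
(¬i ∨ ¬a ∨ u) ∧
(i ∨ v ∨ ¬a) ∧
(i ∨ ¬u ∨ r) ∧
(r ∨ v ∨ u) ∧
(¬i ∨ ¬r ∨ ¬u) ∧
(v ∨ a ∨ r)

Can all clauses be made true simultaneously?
No

No, the formula is not satisfiable.

No assignment of truth values to the variables can make all 25 clauses true simultaneously.

The formula is UNSAT (unsatisfiable).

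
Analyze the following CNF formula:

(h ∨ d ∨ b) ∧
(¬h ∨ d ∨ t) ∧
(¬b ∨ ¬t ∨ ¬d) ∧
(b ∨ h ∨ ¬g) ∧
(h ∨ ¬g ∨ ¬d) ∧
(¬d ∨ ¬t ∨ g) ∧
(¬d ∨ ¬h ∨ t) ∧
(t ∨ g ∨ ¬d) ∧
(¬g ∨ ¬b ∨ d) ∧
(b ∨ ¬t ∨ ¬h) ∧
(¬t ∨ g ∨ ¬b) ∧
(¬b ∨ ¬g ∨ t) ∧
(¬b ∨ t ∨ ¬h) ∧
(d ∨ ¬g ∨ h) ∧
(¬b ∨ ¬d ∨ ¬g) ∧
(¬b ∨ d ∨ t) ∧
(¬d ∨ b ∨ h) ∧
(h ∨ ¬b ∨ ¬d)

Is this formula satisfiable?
No

No, the formula is not satisfiable.

No assignment of truth values to the variables can make all 18 clauses true simultaneously.

The formula is UNSAT (unsatisfiable).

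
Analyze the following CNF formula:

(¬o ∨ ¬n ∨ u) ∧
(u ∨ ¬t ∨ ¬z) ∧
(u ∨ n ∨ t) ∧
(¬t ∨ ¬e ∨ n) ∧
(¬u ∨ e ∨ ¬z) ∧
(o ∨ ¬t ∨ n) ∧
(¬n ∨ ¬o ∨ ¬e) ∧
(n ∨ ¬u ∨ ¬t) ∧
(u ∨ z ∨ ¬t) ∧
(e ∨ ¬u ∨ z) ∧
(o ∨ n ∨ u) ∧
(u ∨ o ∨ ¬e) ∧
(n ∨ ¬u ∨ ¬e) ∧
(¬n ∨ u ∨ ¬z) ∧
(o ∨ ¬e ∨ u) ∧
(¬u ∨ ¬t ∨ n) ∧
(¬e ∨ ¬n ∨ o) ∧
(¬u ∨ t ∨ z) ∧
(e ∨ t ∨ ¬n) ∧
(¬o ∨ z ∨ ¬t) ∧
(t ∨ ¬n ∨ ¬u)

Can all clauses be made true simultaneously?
No

No, the formula is not satisfiable.

No assignment of truth values to the variables can make all 21 clauses true simultaneously.

The formula is UNSAT (unsatisfiable).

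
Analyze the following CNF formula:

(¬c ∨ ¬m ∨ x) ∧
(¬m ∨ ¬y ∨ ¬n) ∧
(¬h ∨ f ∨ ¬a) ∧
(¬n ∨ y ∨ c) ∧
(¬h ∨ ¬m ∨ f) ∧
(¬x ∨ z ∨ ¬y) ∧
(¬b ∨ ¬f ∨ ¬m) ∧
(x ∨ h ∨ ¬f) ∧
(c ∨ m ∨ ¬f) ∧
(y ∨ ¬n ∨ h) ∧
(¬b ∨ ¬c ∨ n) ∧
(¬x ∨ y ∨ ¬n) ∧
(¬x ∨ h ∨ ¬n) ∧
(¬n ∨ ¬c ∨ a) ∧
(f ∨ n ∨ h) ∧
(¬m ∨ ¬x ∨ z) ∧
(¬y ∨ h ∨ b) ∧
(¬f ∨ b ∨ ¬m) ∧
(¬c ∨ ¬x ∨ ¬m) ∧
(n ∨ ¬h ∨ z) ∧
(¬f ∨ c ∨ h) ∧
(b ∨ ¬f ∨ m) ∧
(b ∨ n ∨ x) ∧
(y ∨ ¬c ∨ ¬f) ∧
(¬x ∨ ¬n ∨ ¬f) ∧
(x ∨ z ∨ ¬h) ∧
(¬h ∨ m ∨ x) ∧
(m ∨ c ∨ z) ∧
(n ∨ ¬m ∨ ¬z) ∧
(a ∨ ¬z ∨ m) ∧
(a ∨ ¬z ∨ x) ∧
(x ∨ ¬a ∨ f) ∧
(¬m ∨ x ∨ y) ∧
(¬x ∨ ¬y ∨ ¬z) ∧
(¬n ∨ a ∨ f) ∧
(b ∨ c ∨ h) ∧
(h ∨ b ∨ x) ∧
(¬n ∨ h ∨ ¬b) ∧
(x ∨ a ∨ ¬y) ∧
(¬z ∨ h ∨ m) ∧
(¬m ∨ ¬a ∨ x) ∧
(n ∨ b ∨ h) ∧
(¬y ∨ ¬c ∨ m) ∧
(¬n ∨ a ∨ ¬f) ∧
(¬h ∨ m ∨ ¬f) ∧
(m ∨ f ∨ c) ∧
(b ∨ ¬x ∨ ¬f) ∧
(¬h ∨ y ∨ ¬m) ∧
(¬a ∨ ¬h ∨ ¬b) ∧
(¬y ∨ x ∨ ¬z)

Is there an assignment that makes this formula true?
No

No, the formula is not satisfiable.

No assignment of truth values to the variables can make all 50 clauses true simultaneously.

The formula is UNSAT (unsatisfiable).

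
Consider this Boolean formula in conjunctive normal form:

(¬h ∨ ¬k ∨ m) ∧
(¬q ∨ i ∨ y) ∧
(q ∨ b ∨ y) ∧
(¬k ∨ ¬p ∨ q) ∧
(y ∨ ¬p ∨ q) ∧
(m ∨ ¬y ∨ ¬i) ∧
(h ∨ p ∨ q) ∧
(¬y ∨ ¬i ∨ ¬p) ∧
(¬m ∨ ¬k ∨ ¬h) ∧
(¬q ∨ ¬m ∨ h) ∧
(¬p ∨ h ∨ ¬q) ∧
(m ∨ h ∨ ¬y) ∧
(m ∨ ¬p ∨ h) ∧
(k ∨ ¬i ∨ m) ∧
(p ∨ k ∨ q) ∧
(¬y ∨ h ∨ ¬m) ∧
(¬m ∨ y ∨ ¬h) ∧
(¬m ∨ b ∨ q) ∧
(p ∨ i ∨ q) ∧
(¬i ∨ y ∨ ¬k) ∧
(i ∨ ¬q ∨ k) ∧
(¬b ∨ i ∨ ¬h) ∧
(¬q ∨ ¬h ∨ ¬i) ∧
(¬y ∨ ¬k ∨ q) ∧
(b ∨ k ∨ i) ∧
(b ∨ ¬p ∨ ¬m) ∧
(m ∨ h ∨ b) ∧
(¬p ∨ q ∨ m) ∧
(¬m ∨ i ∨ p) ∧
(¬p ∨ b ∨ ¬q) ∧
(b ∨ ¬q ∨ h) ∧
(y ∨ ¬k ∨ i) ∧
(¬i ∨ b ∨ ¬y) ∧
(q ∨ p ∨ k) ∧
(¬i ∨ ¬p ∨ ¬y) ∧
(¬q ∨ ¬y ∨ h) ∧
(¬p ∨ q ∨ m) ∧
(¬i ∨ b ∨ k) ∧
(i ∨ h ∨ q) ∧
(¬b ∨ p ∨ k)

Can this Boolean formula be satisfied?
No

No, the formula is not satisfiable.

No assignment of truth values to the variables can make all 40 clauses true simultaneously.

The formula is UNSAT (unsatisfiable).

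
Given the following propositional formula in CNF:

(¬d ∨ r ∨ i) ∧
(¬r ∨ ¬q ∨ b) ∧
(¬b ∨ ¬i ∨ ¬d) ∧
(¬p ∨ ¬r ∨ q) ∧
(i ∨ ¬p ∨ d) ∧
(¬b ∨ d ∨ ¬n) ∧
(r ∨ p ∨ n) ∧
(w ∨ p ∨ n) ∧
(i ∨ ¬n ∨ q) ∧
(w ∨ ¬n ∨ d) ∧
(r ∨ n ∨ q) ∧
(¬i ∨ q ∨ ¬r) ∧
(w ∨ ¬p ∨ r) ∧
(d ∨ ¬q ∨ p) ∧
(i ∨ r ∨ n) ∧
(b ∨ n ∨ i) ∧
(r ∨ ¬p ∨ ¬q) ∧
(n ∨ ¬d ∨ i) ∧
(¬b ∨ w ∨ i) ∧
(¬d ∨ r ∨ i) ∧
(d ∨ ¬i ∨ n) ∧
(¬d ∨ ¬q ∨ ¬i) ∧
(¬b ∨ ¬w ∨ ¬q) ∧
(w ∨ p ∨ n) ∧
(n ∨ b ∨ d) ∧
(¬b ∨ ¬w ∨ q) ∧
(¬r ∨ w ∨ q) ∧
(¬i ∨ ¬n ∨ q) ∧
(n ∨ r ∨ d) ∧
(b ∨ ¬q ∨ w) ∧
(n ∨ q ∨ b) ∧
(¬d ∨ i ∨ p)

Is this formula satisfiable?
No

No, the formula is not satisfiable.

No assignment of truth values to the variables can make all 32 clauses true simultaneously.

The formula is UNSAT (unsatisfiable).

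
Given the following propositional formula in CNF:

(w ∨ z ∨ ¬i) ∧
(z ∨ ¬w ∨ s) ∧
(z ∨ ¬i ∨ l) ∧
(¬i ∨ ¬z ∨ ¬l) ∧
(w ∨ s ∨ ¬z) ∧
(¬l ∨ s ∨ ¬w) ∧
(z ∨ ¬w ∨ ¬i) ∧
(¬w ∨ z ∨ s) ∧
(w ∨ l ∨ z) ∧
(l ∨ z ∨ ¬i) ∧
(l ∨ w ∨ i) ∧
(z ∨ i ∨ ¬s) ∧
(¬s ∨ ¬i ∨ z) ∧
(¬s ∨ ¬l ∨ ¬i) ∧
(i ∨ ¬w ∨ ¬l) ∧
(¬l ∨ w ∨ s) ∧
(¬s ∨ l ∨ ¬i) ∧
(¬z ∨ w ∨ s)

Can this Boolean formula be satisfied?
Yes

Yes, the formula is satisfiable.

One satisfying assignment is: w=True, s=False, l=False, i=False, z=True

Verification: With this assignment, all 18 clauses evaluate to true.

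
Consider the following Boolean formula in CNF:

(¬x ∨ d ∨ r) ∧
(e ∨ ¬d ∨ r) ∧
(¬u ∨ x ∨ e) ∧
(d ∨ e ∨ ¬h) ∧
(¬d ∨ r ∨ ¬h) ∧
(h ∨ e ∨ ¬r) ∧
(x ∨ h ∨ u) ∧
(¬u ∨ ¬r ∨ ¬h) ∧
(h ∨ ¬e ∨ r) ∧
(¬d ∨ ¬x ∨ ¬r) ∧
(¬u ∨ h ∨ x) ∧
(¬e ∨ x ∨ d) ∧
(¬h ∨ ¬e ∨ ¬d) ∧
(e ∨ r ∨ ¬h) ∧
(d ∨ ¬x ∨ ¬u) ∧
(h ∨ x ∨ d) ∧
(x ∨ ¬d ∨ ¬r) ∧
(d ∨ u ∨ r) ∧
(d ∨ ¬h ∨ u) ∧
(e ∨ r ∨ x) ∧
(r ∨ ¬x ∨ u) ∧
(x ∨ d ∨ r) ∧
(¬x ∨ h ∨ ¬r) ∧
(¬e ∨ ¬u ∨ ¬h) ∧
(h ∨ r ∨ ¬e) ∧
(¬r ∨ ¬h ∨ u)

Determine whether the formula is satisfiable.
No

No, the formula is not satisfiable.

No assignment of truth values to the variables can make all 26 clauses true simultaneously.

The formula is UNSAT (unsatisfiable).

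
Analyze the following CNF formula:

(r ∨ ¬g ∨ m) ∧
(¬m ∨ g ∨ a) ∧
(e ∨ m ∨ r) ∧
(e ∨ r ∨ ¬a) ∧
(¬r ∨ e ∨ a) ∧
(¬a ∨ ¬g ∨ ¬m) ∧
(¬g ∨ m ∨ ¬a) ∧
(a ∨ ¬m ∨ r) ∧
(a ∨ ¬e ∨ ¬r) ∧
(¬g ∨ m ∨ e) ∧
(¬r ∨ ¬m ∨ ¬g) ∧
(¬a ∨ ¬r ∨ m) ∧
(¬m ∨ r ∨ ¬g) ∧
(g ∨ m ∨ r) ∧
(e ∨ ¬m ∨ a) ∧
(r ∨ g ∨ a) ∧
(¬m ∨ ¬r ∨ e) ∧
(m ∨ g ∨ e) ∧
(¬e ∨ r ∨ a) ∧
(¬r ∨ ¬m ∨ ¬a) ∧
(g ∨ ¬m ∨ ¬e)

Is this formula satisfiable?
No

No, the formula is not satisfiable.

No assignment of truth values to the variables can make all 21 clauses true simultaneously.

The formula is UNSAT (unsatisfiable).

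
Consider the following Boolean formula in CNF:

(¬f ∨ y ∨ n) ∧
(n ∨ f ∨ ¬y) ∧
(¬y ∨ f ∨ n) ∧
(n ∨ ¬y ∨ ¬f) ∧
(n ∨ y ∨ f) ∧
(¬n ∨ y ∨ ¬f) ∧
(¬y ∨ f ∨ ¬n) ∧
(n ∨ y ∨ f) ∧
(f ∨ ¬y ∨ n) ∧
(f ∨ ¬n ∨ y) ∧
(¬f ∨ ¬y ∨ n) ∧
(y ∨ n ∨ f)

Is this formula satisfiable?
Yes

Yes, the formula is satisfiable.

One satisfying assignment is: n=True, f=True, y=True

Verification: With this assignment, all 12 clauses evaluate to true.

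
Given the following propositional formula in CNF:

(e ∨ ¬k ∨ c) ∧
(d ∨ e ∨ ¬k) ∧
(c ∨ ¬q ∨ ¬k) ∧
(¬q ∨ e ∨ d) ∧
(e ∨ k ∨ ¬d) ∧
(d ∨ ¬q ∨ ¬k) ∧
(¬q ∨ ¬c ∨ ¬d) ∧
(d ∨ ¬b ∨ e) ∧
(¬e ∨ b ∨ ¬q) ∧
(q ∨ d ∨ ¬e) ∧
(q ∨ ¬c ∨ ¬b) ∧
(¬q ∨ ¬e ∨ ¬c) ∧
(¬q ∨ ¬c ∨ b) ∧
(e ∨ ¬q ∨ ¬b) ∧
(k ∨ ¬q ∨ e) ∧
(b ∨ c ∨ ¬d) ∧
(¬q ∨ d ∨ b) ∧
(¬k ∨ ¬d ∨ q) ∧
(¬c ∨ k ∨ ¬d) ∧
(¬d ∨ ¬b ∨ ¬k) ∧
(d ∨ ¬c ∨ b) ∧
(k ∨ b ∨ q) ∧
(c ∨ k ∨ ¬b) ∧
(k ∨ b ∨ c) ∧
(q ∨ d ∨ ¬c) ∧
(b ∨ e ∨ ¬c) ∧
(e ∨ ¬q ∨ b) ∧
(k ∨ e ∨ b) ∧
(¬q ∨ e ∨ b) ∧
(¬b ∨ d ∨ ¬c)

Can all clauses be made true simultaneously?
No

No, the formula is not satisfiable.

No assignment of truth values to the variables can make all 30 clauses true simultaneously.

The formula is UNSAT (unsatisfiable).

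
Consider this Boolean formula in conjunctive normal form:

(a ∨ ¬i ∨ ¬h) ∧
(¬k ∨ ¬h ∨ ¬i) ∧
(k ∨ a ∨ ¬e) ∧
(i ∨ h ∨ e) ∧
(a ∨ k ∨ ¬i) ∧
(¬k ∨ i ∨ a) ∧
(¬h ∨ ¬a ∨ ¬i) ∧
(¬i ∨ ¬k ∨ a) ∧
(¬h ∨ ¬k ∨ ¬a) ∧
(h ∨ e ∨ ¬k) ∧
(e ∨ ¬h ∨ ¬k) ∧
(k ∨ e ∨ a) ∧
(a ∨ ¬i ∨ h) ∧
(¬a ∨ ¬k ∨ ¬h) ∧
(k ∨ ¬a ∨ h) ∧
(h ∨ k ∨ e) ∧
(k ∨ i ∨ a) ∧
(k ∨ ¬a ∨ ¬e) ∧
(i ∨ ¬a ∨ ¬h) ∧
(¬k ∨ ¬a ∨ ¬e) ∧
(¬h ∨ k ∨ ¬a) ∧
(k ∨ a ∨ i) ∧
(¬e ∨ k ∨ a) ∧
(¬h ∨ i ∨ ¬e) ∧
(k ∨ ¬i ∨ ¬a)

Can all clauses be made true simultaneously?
No

No, the formula is not satisfiable.

No assignment of truth values to the variables can make all 25 clauses true simultaneously.

The formula is UNSAT (unsatisfiable).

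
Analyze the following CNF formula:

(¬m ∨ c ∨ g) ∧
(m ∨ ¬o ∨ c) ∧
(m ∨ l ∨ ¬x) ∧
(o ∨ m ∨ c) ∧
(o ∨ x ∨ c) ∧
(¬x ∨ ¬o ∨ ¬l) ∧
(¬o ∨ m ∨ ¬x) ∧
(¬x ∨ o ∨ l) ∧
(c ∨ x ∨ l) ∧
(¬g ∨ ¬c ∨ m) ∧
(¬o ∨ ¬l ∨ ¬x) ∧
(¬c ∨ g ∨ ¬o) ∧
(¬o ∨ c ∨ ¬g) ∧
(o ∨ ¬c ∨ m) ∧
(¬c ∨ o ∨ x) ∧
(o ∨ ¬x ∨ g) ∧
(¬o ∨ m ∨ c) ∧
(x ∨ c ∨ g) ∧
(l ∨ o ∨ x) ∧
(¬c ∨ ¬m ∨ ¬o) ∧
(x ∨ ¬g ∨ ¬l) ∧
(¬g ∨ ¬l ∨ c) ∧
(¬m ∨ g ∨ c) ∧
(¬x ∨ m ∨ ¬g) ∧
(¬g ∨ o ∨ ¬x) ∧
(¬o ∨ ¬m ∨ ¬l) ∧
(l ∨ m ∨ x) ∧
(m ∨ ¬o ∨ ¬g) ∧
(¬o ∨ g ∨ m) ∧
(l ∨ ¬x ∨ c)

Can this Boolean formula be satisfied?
No

No, the formula is not satisfiable.

No assignment of truth values to the variables can make all 30 clauses true simultaneously.

The formula is UNSAT (unsatisfiable).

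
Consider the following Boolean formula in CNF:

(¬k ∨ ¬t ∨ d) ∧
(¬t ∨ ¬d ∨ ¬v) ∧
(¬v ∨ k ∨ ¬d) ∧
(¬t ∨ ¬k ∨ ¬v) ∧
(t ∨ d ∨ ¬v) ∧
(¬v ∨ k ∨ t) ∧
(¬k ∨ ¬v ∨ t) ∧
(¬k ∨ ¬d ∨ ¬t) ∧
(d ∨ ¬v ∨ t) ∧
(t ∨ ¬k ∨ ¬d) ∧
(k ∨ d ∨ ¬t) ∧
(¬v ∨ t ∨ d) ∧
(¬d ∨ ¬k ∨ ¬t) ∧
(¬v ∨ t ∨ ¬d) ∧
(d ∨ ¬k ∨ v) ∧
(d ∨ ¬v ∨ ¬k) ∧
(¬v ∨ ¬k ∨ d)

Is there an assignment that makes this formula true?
Yes

Yes, the formula is satisfiable.

One satisfying assignment is: t=False, d=False, v=False, k=False

Verification: With this assignment, all 17 clauses evaluate to true.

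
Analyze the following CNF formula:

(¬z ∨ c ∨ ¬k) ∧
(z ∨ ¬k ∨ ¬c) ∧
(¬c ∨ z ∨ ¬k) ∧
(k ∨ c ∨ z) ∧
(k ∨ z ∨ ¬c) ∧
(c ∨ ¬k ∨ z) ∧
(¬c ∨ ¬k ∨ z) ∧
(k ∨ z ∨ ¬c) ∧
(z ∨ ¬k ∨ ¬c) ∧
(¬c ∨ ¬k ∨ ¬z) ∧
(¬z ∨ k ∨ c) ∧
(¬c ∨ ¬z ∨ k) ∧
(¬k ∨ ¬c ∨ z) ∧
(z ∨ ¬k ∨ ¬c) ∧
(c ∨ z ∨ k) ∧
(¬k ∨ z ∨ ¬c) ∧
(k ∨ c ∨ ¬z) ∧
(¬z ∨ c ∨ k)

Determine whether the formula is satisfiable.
No

No, the formula is not satisfiable.

No assignment of truth values to the variables can make all 18 clauses true simultaneously.

The formula is UNSAT (unsatisfiable).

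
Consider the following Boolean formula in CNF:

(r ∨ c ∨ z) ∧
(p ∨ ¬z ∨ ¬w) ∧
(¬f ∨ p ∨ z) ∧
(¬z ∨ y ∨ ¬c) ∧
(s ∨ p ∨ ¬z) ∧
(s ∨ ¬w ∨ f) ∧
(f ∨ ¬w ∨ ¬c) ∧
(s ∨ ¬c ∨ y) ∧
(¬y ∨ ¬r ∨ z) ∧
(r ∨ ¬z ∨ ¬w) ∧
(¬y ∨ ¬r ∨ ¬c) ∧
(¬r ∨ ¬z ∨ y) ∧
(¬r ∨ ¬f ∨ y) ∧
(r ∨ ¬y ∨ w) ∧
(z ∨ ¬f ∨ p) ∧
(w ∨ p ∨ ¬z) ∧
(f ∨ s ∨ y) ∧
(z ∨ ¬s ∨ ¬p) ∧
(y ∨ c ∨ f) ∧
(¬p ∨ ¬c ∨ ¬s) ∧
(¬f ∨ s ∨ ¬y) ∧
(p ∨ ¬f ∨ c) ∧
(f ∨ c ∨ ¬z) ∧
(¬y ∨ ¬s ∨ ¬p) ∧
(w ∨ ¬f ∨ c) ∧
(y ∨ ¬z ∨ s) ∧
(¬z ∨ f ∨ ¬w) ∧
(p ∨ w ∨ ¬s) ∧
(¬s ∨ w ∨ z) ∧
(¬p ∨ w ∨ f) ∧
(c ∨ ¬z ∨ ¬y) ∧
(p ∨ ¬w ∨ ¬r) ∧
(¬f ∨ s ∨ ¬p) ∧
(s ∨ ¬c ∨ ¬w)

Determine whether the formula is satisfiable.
No

No, the formula is not satisfiable.

No assignment of truth values to the variables can make all 34 clauses true simultaneously.

The formula is UNSAT (unsatisfiable).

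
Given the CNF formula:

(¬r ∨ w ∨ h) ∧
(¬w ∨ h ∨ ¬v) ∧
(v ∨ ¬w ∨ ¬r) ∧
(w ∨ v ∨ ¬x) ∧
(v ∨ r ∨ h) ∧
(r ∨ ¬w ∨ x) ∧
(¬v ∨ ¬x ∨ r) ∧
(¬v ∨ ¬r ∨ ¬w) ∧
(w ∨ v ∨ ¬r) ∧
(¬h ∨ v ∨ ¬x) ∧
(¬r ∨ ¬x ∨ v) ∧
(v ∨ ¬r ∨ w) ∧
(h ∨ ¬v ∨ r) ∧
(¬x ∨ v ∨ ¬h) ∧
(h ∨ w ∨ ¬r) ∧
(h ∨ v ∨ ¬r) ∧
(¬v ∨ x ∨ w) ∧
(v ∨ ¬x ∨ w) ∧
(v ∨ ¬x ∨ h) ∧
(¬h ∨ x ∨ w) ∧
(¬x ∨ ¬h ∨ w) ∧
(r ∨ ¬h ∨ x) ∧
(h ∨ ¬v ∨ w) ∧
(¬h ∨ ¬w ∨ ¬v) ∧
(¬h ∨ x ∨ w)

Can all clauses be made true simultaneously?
No

No, the formula is not satisfiable.

No assignment of truth values to the variables can make all 25 clauses true simultaneously.

The formula is UNSAT (unsatisfiable).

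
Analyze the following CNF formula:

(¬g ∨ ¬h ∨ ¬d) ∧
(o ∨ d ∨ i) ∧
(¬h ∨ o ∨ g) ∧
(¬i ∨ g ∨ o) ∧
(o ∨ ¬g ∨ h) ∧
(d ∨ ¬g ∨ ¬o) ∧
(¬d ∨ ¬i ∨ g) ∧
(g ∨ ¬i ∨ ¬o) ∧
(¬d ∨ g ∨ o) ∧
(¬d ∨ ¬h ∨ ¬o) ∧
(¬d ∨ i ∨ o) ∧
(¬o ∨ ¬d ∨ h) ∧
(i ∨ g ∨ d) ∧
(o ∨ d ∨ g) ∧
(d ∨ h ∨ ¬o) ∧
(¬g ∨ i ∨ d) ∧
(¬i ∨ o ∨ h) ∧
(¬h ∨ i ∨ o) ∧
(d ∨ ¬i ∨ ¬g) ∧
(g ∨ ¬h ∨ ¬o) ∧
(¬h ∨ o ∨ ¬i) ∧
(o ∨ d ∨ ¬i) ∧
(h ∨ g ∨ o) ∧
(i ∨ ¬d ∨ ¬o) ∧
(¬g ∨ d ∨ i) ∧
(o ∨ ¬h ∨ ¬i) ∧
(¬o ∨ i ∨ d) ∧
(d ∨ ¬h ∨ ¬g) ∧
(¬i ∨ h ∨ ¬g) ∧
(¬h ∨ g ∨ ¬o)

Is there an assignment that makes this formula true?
No

No, the formula is not satisfiable.

No assignment of truth values to the variables can make all 30 clauses true simultaneously.

The formula is UNSAT (unsatisfiable).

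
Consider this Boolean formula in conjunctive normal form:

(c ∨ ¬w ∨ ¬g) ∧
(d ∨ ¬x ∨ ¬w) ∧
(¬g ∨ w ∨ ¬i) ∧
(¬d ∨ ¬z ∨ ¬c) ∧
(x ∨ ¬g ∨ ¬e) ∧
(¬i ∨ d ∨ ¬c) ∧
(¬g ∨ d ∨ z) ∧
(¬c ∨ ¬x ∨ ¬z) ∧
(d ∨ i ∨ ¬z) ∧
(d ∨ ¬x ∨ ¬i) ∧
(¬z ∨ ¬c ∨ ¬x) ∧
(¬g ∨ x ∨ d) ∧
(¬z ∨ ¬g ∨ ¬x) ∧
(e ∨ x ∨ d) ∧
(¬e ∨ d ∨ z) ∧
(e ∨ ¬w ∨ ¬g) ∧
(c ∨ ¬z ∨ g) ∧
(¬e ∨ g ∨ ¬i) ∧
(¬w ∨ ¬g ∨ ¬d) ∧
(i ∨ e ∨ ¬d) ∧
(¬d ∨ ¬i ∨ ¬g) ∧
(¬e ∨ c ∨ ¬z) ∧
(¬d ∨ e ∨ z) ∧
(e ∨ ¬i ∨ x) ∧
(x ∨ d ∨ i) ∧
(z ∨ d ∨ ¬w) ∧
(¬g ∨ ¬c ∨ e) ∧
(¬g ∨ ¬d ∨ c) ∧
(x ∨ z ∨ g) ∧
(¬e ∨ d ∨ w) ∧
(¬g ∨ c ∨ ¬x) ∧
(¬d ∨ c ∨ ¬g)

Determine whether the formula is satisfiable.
Yes

Yes, the formula is satisfiable.

One satisfying assignment is: i=False, g=False, c=False, z=False, e=False, w=False, d=False, x=True

Verification: With this assignment, all 32 clauses evaluate to true.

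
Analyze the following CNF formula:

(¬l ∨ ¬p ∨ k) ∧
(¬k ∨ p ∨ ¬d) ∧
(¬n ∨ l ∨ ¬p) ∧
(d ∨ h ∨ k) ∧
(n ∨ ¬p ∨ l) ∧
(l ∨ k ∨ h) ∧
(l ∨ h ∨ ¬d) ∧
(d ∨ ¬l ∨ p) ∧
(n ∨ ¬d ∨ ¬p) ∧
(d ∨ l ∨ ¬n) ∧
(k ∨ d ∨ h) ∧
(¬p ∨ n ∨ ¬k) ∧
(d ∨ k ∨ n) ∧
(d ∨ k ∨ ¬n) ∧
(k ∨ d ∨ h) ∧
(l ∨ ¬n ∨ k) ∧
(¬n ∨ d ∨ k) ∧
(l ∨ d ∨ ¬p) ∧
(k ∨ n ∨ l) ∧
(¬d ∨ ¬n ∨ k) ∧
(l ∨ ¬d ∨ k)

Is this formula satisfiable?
Yes

Yes, the formula is satisfiable.

One satisfying assignment is: n=False, k=True, h=False, l=False, p=False, d=False

Verification: With this assignment, all 21 clauses evaluate to true.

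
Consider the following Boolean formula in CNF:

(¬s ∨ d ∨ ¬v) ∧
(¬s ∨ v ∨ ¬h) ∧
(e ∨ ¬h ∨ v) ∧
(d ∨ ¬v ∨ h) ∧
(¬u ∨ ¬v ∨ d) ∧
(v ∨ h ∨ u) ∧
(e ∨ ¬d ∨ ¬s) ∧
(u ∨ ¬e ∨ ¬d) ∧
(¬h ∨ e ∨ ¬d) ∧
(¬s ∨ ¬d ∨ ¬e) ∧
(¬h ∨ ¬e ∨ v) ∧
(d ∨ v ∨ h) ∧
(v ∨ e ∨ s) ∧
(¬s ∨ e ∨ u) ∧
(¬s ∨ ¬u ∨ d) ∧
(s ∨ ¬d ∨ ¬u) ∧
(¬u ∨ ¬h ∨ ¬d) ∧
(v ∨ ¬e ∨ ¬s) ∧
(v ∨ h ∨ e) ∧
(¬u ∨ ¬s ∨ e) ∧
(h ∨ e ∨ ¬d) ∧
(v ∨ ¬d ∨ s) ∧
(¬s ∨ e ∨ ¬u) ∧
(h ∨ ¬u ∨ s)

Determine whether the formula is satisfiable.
Yes

Yes, the formula is satisfiable.

One satisfying assignment is: u=False, v=True, h=True, s=False, d=False, e=False

Verification: With this assignment, all 24 clauses evaluate to true.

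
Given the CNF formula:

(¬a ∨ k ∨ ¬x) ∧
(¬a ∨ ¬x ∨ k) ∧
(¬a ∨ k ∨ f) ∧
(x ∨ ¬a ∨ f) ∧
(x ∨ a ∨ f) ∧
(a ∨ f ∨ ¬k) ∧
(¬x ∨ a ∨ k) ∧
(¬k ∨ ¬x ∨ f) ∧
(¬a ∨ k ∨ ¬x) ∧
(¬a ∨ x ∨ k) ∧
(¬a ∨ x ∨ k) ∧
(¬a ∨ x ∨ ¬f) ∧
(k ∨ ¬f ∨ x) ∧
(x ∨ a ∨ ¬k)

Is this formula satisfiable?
Yes

Yes, the formula is satisfiable.

One satisfying assignment is: f=True, a=False, x=True, k=True

Verification: With this assignment, all 14 clauses evaluate to true.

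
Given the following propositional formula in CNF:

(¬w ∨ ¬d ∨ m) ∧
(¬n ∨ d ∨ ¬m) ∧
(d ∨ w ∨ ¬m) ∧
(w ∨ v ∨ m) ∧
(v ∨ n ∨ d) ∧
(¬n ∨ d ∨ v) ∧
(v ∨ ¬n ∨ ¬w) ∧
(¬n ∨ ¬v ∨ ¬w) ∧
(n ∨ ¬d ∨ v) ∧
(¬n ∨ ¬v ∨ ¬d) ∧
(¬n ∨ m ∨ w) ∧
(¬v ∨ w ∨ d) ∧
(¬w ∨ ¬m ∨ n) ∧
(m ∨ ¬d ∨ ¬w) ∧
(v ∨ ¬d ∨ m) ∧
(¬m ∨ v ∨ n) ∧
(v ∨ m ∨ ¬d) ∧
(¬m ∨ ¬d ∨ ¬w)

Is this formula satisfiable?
Yes

Yes, the formula is satisfiable.

One satisfying assignment is: v=True, n=False, m=False, d=False, w=True

Verification: With this assignment, all 18 clauses evaluate to true.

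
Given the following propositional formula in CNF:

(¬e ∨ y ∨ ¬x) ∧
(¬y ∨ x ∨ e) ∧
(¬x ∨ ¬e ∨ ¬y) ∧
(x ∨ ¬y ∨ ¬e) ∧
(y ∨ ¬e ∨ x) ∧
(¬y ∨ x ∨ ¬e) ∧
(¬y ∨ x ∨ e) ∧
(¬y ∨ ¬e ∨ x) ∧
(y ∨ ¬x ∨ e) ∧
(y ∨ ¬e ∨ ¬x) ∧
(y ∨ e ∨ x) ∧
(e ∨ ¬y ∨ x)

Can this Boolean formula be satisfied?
Yes

Yes, the formula is satisfiable.

One satisfying assignment is: x=True, y=True, e=False

Verification: With this assignment, all 12 clauses evaluate to true.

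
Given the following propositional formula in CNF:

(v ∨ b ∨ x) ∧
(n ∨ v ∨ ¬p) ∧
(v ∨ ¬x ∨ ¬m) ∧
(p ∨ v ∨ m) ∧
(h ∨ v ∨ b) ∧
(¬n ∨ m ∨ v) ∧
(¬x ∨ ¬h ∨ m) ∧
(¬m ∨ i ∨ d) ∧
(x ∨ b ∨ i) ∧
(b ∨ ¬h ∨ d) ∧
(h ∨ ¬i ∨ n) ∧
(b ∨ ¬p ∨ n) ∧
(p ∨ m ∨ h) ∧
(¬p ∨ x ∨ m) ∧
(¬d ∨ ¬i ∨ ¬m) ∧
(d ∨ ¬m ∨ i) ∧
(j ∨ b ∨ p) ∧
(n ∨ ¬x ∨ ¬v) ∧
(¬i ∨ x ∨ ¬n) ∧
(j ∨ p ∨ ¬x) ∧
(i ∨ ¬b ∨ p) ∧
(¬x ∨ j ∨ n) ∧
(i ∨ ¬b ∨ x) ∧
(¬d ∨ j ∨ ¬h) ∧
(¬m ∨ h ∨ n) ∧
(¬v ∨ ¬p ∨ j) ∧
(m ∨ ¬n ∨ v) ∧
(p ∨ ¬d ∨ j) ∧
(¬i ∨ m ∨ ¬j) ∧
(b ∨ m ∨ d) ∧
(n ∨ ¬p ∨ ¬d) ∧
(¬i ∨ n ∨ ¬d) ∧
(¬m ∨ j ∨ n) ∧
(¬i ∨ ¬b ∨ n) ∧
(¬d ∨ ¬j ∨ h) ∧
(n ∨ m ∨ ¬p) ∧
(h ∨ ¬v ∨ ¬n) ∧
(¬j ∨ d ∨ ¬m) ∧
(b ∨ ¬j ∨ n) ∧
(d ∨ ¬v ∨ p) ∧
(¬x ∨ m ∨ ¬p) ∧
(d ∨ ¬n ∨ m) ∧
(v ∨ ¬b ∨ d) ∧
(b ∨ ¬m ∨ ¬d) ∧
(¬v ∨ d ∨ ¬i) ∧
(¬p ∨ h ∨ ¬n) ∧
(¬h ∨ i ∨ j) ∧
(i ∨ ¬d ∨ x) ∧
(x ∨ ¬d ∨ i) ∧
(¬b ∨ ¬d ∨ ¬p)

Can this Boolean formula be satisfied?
No

No, the formula is not satisfiable.

No assignment of truth values to the variables can make all 50 clauses true simultaneously.

The formula is UNSAT (unsatisfiable).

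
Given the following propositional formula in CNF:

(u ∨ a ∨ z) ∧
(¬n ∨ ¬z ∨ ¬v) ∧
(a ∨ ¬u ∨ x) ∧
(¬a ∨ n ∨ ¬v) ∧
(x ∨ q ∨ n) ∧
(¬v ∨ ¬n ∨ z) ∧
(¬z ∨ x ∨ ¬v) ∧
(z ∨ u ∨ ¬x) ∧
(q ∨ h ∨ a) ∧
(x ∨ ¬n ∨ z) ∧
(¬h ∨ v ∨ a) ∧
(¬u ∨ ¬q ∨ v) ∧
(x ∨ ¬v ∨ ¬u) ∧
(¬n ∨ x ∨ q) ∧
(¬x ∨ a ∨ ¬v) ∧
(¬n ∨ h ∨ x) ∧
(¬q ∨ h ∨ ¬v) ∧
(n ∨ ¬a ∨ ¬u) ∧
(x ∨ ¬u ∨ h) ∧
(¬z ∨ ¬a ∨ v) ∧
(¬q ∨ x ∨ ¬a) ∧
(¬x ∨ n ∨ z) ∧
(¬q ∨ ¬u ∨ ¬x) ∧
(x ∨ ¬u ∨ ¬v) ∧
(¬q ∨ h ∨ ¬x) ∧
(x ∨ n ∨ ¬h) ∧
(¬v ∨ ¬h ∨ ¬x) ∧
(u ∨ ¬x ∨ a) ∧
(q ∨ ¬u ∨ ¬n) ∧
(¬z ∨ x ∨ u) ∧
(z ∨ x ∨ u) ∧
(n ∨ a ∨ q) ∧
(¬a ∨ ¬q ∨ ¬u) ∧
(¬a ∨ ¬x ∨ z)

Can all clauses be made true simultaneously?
No

No, the formula is not satisfiable.

No assignment of truth values to the variables can make all 34 clauses true simultaneously.

The formula is UNSAT (unsatisfiable).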